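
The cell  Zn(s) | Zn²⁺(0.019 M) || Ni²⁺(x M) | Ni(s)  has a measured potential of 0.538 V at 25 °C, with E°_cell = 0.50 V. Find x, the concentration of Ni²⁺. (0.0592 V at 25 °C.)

From the Nernst equation, log Q = n(E° − E)/0.0592 = 2(0.50 − 0.538)/0.0592 = -1.284, so Q = 0.0520.
With Q = [Zn²⁺]/[Ni²⁺] and the known concentrations, [Ni²⁺] in the denominator gives [Ni²⁺] = 0.37 M.

0.37 M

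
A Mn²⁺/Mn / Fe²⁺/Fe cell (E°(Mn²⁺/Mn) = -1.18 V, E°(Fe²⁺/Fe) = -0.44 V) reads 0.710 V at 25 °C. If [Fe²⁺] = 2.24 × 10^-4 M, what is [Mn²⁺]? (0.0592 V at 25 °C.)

0.0023 M

From the Nernst equation, log Q = n(E° − E)/0.0592 = 2(0.74 − 0.710)/0.0592 = 1.014, so Q = 10.3.
With Q = [Mn²⁺]/[Fe²⁺] and the known concentrations, [Mn²⁺] in the numerator gives [Mn²⁺] = 0.0023 M.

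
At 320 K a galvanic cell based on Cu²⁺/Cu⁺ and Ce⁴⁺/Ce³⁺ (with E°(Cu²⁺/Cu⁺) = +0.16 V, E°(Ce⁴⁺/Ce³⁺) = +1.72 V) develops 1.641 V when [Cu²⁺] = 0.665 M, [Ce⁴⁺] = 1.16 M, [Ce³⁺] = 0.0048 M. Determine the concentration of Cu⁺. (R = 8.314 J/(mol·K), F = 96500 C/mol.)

0.052 M

From the Nernst equation, ln Q = nF(E° − E)/RT = 1×96500×(1.56 − 1.641)/(8.314×320) = -2.938, so Q = 0.0530.
With Q = [Cu²⁺]·[Ce³⁺]/([Cu⁺]·[Ce⁴⁺]) and the known concentrations, [Cu⁺] in the denominator gives [Cu⁺] = 0.052 M.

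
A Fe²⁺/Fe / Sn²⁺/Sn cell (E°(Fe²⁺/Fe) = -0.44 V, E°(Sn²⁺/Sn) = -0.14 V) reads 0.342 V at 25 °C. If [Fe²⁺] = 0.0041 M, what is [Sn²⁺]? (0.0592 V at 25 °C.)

From the Nernst equation, log Q = n(E° − E)/0.0592 = 2(0.30 − 0.342)/0.0592 = -1.419, so Q = 0.0381.
With Q = [Fe²⁺]/[Sn²⁺] and the known concentrations, [Sn²⁺] in the denominator gives [Sn²⁺] = 0.11 M.

0.11 M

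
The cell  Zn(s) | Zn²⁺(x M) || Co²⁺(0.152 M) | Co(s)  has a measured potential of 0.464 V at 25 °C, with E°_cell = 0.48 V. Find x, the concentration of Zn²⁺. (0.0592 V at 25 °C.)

From the Nernst equation, log Q = n(E° − E)/0.0592 = 2(0.48 − 0.464)/0.0592 = 0.541, so Q = 3.47.
With Q = [Zn²⁺]/[Co²⁺] and the known concentrations, [Zn²⁺] in the numerator gives [Zn²⁺] = 0.53 M.

0.53 M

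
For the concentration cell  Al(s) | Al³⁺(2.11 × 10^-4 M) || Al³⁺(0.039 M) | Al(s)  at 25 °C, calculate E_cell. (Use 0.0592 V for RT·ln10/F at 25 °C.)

Both half-cells are Al³⁺/Al, so E°_cell = 0. The concentrated side is the cathode; the cell reaction moves Al³⁺ from high to low concentration with n = 3.
Q = [Al³⁺]_dilute/[Al³⁺]_conc = 2.11 × 10^-4/0.039 = 0.00541.
E = 0 − (0.0592/3) log Q = −(0.0592/3)(-2.267) = 0.0447 V.

0.045 V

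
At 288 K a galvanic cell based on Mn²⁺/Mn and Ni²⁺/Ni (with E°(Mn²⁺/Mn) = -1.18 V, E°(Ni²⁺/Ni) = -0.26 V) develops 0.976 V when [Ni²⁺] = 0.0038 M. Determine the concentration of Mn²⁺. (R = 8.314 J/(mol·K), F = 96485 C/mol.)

4.2 × 10^-5 M

From the Nernst equation, ln Q = nF(E° − E)/RT = 2×96485×(0.92 − 0.976)/(8.314×288) = -4.513, so Q = 0.0110.
With Q = [Mn²⁺]/[Ni²⁺] and the known concentrations, [Mn²⁺] in the numerator gives [Mn²⁺] = 4.2 × 10^-5 M.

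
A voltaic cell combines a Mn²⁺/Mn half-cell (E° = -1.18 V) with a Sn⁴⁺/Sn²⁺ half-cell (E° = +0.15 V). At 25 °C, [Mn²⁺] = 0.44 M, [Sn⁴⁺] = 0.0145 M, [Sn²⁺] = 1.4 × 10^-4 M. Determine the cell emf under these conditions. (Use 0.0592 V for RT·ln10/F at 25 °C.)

1.40 V

The Sn⁴⁺/Sn²⁺ couple has the higher reduction potential and acts as the cathode, so E°_cell = +0.15 − (-1.18) = 1.33 V.
Balancing electrons gives n = 2; the reaction quotient is Q = [Mn²⁺]·[Sn²⁺]/[Sn⁴⁺] = 0.00425.
At 25 °C, E = E° − (0.0592/n) log Q = 1.33 − (0.0592/2)(-2.372) = 1.330 + 0.070 = 1.400 V.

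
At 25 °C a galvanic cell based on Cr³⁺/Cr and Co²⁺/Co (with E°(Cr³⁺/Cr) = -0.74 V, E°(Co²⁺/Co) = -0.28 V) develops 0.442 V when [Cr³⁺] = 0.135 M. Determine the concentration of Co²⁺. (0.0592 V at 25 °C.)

0.065 M

From the Nernst equation, log Q = n(E° − E)/0.0592 = 6(0.46 − 0.442)/0.0592 = 1.824, so Q = 66.7.
With Q = [Cr³⁺]^2/[Co²⁺]^3 and the known concentrations, [Co²⁺]^3 in the denominator gives [Co²⁺] = 0.065 M.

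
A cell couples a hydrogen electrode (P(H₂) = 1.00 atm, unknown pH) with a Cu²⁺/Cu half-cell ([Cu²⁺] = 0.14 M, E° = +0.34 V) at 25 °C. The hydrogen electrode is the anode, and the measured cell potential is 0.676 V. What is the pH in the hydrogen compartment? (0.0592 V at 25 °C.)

pH = 6.10

E°_cell = 0.34 V and n = 2.
log Q = n(E° − E)/0.0592 = 2×(0.34 − 0.676)/0.0592 = -11.351.
With Q = [H⁺]^2 / ([Cu²⁺]·P(H₂)), solving for [H⁺] gives log[H⁺] = -6.103, so pH = 6.10.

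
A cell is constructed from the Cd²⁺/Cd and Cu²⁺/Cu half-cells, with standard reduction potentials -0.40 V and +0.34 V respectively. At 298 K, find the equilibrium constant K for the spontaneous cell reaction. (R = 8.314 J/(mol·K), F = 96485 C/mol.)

1.1 × 10^25

E°_cell = +0.34 − (-0.40) = 0.74 V, with n = 2 electrons transferred.
At equilibrium E = 0, so the Nernst equation gives ln K = nFE°/RT = (2)(96485)(0.74)/((8.314)(298)) = 57.64.
K = e^57.64 = 1.1 × 10^25.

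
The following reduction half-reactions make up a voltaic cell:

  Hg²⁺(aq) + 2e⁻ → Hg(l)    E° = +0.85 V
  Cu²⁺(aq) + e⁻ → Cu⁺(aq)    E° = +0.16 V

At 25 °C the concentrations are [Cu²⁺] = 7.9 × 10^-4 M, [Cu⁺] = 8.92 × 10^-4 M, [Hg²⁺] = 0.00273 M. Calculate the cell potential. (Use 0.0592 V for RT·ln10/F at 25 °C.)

0.617 V

The Hg²⁺/Hg couple has the higher reduction potential and acts as the cathode, so E°_cell = +0.85 − (+0.16) = 0.69 V.
Balancing electrons gives n = 2; the reaction quotient is Q = [Cu²⁺]^2/([Cu⁺]^2·[Hg²⁺]) = 287.
At 25 °C, E = E° − (0.0592/n) log Q = 0.69 − (0.0592/2)(2.458) = 0.690 − 0.073 = 0.617 V.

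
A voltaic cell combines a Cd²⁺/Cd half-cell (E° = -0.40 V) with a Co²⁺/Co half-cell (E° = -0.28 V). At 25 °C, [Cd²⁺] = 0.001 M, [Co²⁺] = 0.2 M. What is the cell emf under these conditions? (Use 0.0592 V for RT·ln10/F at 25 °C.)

0.188 V

The Co²⁺/Co couple has the higher reduction potential and acts as the cathode, so E°_cell = -0.28 − (-0.40) = 0.12 V.
Balancing electrons gives n = 2; the reaction quotient is Q = [Cd²⁺]/[Co²⁺] = 0.00500.
At 25 °C, E = E° − (0.0592/n) log Q = 0.12 − (0.0592/2)(-2.301) = 0.120 + 0.068 = 0.188 V.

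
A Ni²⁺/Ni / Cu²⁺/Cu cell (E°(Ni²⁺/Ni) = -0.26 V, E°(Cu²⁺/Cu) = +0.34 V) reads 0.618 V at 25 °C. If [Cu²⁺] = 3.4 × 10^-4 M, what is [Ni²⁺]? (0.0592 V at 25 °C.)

8.4 × 10^-5 M

From the Nernst equation, log Q = n(E° − E)/0.0592 = 2(0.60 − 0.618)/0.0592 = -0.608, so Q = 0.247.
With Q = [Ni²⁺]/[Cu²⁺] and the known concentrations, [Ni²⁺] in the numerator gives [Ni²⁺] = 8.4 × 10^-5 M.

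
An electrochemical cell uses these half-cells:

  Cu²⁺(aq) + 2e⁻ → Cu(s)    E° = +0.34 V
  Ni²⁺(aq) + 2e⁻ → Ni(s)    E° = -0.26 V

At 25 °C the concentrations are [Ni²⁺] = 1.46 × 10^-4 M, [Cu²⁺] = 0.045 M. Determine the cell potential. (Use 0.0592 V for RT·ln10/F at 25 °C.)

The Cu²⁺/Cu couple has the higher reduction potential and acts as the cathode, so E°_cell = +0.34 − (-0.26) = 0.60 V.
Balancing electrons gives n = 2; the reaction quotient is Q = [Ni²⁺]/[Cu²⁺] = 0.00324.
At 25 °C, E = E° − (0.0592/n) log Q = 0.60 − (0.0592/2)(-2.489) = 0.600 + 0.074 = 0.674 V.

0.674 V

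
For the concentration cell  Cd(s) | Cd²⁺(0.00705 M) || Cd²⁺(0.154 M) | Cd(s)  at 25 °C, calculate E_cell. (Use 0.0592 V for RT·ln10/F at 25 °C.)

0.040 V

Both half-cells are Cd²⁺/Cd, so E°_cell = 0. The concentrated side is the cathode; the cell reaction moves Cd²⁺ from high to low concentration with n = 2.
Q = [Cd²⁺]_dilute/[Cd²⁺]_conc = 0.00705/0.154 = 0.0458.
E = 0 − (0.0592/2) log Q = −(0.0592/2)(-1.339) = 0.0396 V.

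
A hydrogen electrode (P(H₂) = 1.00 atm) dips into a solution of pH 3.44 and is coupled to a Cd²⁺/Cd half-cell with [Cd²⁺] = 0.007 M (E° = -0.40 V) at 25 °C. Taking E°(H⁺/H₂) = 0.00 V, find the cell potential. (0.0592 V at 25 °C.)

The hydrogen couple is the cathode, so E°_cell = 0.40 V; n = 2.
[H⁺] = 10^(−3.44) = 3.6 × 10^-4 M, and Q = [Cd²⁺]·P(H₂) / [H⁺]^2 = 5.31 × 10^4.
E = E° − (0.0592/2) log Q = 0.40 − (0.0592/2)(4.725) = 0.260 V.

0.26 V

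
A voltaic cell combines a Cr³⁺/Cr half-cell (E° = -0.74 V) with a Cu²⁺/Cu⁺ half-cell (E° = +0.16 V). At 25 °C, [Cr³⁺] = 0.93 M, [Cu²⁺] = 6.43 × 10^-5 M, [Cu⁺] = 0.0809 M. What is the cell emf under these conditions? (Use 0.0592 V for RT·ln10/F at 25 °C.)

0.717 V

The Cu²⁺/Cu⁺ couple has the higher reduction potential and acts as the cathode, so E°_cell = +0.16 − (-0.74) = 0.90 V.
Balancing electrons gives n = 3; the reaction quotient is Q = [Cr³⁺]·[Cu⁺]^3/[Cu²⁺]^3 = 1.85 × 10^9.
At 25 °C, E = E° − (0.0592/n) log Q = 0.90 − (0.0592/3)(9.268) = 0.900 − 0.183 = 0.717 V.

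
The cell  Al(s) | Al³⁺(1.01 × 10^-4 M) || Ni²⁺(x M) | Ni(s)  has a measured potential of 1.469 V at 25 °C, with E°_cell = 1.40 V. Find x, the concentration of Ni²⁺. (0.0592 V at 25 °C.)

From the Nernst equation, log Q = n(E° − E)/0.0592 = 6(1.40 − 1.469)/0.0592 = -6.993, so Q = 1.02 × 10^-7.
With Q = [Al³⁺]^2/[Ni²⁺]^3 and the known concentrations, [Ni²⁺]^3 in the denominator gives [Ni²⁺] = 0.46 M.

0.46 M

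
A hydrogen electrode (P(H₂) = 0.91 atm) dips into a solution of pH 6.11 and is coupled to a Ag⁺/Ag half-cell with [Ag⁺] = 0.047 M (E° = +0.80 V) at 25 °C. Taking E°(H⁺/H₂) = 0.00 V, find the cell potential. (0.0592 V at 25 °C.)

1.08 V

The Ag⁺/Ag couple is the cathode, so E°_cell = 0.80 V; n = 2.
[H⁺] = 10^(−6.11) = 7.8 × 10^-7 M, and Q = [H⁺]^2 / ([Ag⁺]^2·P(H₂)) = 3 × 10^-10.
E = E° − (0.0592/2) log Q = 0.80 − (0.0592/2)(-9.523) = 1.082 V.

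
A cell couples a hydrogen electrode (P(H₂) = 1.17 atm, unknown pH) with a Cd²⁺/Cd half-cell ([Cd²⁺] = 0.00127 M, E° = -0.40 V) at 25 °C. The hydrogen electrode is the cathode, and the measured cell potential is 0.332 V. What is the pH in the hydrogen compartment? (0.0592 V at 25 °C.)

E°_cell = 0.40 V and n = 2.
log Q = n(E° − E)/0.0592 = 2×(0.40 − 0.332)/0.0592 = 2.297.
With Q = [Cd²⁺]·P(H₂) / [H⁺]^2, solving for [H⁺] gives log[H⁺] = -2.563, so pH = 2.56.

pH = 2.56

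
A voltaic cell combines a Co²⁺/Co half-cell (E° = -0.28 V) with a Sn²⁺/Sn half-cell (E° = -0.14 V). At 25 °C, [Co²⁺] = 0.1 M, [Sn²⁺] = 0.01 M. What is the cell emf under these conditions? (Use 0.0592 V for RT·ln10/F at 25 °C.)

0.110 V

The Sn²⁺/Sn couple has the higher reduction potential and acts as the cathode, so E°_cell = -0.14 − (-0.28) = 0.14 V.
Balancing electrons gives n = 2; the reaction quotient is Q = [Co²⁺]/[Sn²⁺] = 10.0.
At 25 °C, E = E° − (0.0592/n) log Q = 0.14 − (0.0592/2)(1.000) = 0.140 − 0.030 = 0.110 V.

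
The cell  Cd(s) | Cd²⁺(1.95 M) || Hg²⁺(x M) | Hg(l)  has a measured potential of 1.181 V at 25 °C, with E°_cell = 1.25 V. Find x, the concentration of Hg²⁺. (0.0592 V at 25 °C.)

0.0091 M

From the Nernst equation, log Q = n(E° − E)/0.0592 = 2(1.25 − 1.181)/0.0592 = 2.331, so Q = 214.
With Q = [Cd²⁺]/[Hg²⁺] and the known concentrations, [Hg²⁺] in the denominator gives [Hg²⁺] = 0.0091 M.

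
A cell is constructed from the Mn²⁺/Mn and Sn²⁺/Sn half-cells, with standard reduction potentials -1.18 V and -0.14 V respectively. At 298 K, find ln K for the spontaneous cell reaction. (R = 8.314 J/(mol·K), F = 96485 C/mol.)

E°_cell = -0.14 − (-1.18) = 1.04 V, with n = 2 electrons transferred.
At equilibrium E = 0, so the Nernst equation gives ln K = nFE°/RT = (2)(96485)(1.04)/((8.314)(298)) = 81.00.

ln K = 81.0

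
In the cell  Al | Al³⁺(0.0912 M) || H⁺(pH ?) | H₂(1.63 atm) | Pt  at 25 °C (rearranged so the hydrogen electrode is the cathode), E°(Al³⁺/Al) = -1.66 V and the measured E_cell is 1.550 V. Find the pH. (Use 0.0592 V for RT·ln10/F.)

pH = 2.10

E°_cell = 1.66 V and n = 6.
log Q = n(E° − E)/0.0592 = 6×(1.66 − 1.550)/0.0592 = 11.149.
With Q = [Al³⁺]^2·P(H₂)^3 / [H⁺]^6, solving for [H⁺] gives log[H⁺] = -2.099, so pH = 2.10.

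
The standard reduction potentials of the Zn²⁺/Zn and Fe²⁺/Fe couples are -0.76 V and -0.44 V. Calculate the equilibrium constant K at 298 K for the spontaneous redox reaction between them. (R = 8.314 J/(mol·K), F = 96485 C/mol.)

E°_cell = -0.44 − (-0.76) = 0.32 V, with n = 2 electrons transferred.
At equilibrium E = 0, so the Nernst equation gives ln K = nFE°/RT = (2)(96485)(0.32)/((8.314)(298)) = 24.92.
K = e^24.92 = 6.7 × 10^10.

6.7 × 10^10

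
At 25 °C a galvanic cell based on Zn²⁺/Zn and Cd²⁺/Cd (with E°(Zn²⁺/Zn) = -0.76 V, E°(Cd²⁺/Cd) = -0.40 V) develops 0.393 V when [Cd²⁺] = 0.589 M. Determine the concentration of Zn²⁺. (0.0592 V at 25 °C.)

From the Nernst equation, log Q = n(E° − E)/0.0592 = 2(0.36 − 0.393)/0.0592 = -1.115, so Q = 0.0768.
With Q = [Zn²⁺]/[Cd²⁺] and the known concentrations, [Zn²⁺] in the numerator gives [Zn²⁺] = 0.045 M.

0.045 M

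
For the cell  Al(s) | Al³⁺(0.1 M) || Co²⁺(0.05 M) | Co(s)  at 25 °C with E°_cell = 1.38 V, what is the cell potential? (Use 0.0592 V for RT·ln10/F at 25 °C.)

Balancing electrons gives n = 6; the reaction quotient is Q = [Al³⁺]^2/[Co²⁺]^3 = 80.0.
At 25 °C, E = E° − (0.0592/n) log Q = 1.38 − (0.0592/6)(1.903) = 1.380 − 0.019 = 1.361 V.

1.36 V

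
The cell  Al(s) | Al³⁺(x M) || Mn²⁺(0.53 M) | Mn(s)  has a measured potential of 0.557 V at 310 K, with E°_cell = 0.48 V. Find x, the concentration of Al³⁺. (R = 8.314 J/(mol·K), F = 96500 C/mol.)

6.8 × 10^-5 M

From the Nernst equation, ln Q = nF(E° − E)/RT = 6×96500×(0.48 − 0.557)/(8.314×310) = -17.298, so Q = 3.07 × 10^-8.
With Q = [Al³⁺]^2/[Mn²⁺]^3 and the known concentrations, [Al³⁺]^2 in the numerator gives [Al³⁺] = 6.8 × 10^-5 M.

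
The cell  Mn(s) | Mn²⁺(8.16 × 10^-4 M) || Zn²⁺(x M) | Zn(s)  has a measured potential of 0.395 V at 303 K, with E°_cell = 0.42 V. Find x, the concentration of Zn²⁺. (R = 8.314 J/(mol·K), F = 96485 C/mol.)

From the Nernst equation, ln Q = nF(E° − E)/RT = 2×96485×(0.42 − 0.395)/(8.314×303) = 1.915, so Q = 6.79.
With Q = [Mn²⁺]/[Zn²⁺] and the known concentrations, [Zn²⁺] in the denominator gives [Zn²⁺] = 1.2 × 10^-4 M.

1.2 × 10^-4 M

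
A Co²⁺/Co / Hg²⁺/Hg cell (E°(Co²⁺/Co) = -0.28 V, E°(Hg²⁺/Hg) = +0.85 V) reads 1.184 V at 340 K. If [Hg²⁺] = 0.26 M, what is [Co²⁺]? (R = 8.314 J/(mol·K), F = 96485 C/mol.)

0.0065 M

From the Nernst equation, ln Q = nF(E° − E)/RT = 2×96485×(1.13 − 1.184)/(8.314×340) = -3.686, so Q = 0.0251.
With Q = [Co²⁺]/[Hg²⁺] and the known concentrations, [Co²⁺] in the numerator gives [Co²⁺] = 0.0065 M.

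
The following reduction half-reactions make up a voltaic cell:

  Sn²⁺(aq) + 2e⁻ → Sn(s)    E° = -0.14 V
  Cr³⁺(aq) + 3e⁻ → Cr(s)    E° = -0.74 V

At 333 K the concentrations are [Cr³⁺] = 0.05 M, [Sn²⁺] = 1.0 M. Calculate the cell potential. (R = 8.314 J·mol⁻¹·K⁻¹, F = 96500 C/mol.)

The Sn²⁺/Sn couple has the higher reduction potential and acts as the cathode, so E°_cell = -0.14 − (-0.74) = 0.60 V.
Balancing electrons gives n = 6; the reaction quotient is Q = [Cr³⁺]^2/[Sn²⁺]^3 = 0.00250.
E = E° − (RT/nF) ln Q = 0.60 − (8.314×333)/(6×96500) × (-5.991) = 0.600 + 0.029 = 0.629 V.

0.629 V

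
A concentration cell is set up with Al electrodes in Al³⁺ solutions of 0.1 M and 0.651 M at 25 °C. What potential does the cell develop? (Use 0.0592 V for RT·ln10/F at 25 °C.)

0.016 V

Both half-cells are Al³⁺/Al, so E°_cell = 0. The concentrated side is the cathode; the cell reaction moves Al³⁺ from high to low concentration with n = 3.
Q = [Al³⁺]_dilute/[Al³⁺]_conc = 0.1/0.651 = 0.154.
E = 0 − (0.0592/3) log Q = −(0.0592/3)(-0.814) = 0.0161 V.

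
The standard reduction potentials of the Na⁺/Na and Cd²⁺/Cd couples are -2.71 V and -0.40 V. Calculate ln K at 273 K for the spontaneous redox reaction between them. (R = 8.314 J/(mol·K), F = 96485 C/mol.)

E°_cell = -0.40 − (-2.71) = 2.31 V, with n = 2 electrons transferred.
At equilibrium E = 0, so the Nernst equation gives ln K = nFE°/RT = (2)(96485)(2.31)/((8.314)(273)) = 196.39.

ln K = 196.4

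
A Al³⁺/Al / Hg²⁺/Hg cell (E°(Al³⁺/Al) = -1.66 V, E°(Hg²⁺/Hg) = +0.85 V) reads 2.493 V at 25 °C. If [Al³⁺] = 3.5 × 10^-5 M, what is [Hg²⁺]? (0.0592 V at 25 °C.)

From the Nernst equation, log Q = n(E° − E)/0.0592 = 6(2.51 − 2.493)/0.0592 = 1.723, so Q = 52.8.
With Q = [Al³⁺]^2/[Hg²⁺]^3 and the known concentrations, [Hg²⁺]^3 in the denominator gives [Hg²⁺] = 2.9 × 10^-4 M.

2.9 × 10^-4 M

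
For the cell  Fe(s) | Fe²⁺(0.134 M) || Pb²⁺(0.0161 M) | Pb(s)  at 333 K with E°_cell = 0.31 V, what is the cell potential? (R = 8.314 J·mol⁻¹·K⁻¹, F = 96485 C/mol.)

0.280 V

Balancing electrons gives n = 2; the reaction quotient is Q = [Fe²⁺]/[Pb²⁺] = 8.32.
E = E° − (RT/nF) ln Q = 0.31 − (8.314×333)/(2×96485) × (2.119) = 0.310 − 0.030 = 0.280 V.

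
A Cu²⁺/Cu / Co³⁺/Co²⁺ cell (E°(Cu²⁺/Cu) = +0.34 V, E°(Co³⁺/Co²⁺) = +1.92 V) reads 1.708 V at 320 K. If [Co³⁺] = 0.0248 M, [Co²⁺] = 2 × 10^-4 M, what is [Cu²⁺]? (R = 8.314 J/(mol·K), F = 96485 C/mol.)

From the Nernst equation, ln Q = nF(E° − E)/RT = 2×96485×(1.58 − 1.708)/(8.314×320) = -9.284, so Q = 9.29 × 10^-5.
With Q = [Cu²⁺]·[Co²⁺]^2/[Co³⁺]^2 and the known concentrations, [Cu²⁺] in the numerator gives [Cu²⁺] = 1.4 M.

1.4 M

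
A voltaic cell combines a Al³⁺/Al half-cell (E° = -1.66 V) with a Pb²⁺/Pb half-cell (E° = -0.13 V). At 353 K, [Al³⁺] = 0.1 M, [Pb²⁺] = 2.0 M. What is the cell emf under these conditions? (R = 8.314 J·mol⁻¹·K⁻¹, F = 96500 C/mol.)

The Pb²⁺/Pb couple has the higher reduction potential and acts as the cathode, so E°_cell = -0.13 − (-1.66) = 1.53 V.
Balancing electrons gives n = 6; the reaction quotient is Q = [Al³⁺]^2/[Pb²⁺]^3 = 0.00125.
E = E° − (RT/nF) ln Q = 1.53 − (8.314×353)/(6×96500) × (-6.685) = 1.530 + 0.034 = 1.564 V.

1.56 V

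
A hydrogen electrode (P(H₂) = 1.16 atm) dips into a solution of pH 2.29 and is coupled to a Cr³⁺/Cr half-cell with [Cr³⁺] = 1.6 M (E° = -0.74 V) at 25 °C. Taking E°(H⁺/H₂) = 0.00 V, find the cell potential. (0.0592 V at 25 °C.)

The hydrogen couple is the cathode, so E°_cell = 0.74 V; n = 6.
[H⁺] = 10^(−2.29) = 0.0051 M, and Q = [Cr³⁺]^2·P(H₂)^3 / [H⁺]^6 = 2.2 × 10^14.
E = E° − (0.0592/6) log Q = 0.74 − (0.0592/6)(14.342) = 0.598 V.

0.60 V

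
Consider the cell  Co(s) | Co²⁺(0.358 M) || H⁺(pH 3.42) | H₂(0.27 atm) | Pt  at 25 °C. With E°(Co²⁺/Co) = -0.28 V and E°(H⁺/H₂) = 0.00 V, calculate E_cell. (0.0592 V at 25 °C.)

0.11 V

The hydrogen couple is the cathode, so E°_cell = 0.28 V; n = 2.
[H⁺] = 10^(−3.42) = 3.8 × 10^-4 M, and Q = [Co²⁺]·P(H₂) / [H⁺]^2 = 6.69 × 10^5.
E = E° − (0.0592/2) log Q = 0.28 − (0.0592/2)(5.825) = 0.108 V.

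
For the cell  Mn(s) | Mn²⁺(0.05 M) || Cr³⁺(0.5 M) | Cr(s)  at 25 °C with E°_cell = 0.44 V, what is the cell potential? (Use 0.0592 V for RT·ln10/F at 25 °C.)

Balancing electrons gives n = 6; the reaction quotient is Q = [Mn²⁺]^3/[Cr³⁺]^2 = 5 × 10^-4.
At 25 °C, E = E° − (0.0592/n) log Q = 0.44 − (0.0592/6)(-3.301) = 0.440 + 0.033 = 0.473 V.

0.473 V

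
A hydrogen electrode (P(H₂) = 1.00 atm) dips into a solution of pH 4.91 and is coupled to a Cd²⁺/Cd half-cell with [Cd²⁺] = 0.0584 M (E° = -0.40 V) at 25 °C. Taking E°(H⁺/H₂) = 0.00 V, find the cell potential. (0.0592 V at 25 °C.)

0.15 V

The hydrogen couple is the cathode, so E°_cell = 0.40 V; n = 2.
[H⁺] = 10^(−4.91) = 1.2 × 10^-5 M, and Q = [Cd²⁺]·P(H₂) / [H⁺]^2 = 3.86 × 10^8.
E = E° − (0.0592/2) log Q = 0.40 − (0.0592/2)(8.586) = 0.146 V.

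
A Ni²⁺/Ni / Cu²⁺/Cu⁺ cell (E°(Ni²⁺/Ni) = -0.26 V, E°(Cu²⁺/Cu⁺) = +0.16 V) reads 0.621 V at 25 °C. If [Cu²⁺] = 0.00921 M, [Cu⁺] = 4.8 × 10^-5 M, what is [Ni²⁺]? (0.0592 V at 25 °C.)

0.006 M

From the Nernst equation, log Q = n(E° − E)/0.0592 = 2(0.42 − 0.621)/0.0592 = -6.791, so Q = 1.62 × 10^-7.
With Q = [Ni²⁺]·[Cu⁺]^2/[Cu²⁺]^2 and the known concentrations, [Ni²⁺] in the numerator gives [Ni²⁺] = 0.006 M.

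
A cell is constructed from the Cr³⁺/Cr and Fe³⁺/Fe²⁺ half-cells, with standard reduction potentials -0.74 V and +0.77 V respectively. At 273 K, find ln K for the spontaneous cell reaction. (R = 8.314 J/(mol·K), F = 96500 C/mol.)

E°_cell = +0.77 − (-0.74) = 1.51 V, with n = 3 electrons transferred.
At equilibrium E = 0, so the Nernst equation gives ln K = nFE°/RT = (3)(96500)(1.51)/((8.314)(273)) = 192.60.

ln K = 192.6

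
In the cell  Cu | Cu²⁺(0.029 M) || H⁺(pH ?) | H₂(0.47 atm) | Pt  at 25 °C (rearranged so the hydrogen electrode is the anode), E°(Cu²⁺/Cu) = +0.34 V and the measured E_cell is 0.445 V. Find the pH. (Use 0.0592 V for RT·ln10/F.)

pH = 2.71

E°_cell = 0.34 V and n = 2.
log Q = n(E° − E)/0.0592 = 2×(0.34 − 0.445)/0.0592 = -3.547.
With Q = [H⁺]^2 / ([Cu²⁺]·P(H₂)), solving for [H⁺] gives log[H⁺] = -2.706, so pH = 2.71.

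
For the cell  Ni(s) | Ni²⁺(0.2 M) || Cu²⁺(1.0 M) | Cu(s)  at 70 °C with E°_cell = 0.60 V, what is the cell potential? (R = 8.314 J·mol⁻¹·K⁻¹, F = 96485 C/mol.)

Balancing electrons gives n = 2; the reaction quotient is Q = [Ni²⁺]/[Cu²⁺] = 0.200.
E = E° − (RT/nF) ln Q = 0.60 − (8.314×343)/(2×96485) × (-1.609) = 0.600 + 0.024 = 0.624 V.

0.624 V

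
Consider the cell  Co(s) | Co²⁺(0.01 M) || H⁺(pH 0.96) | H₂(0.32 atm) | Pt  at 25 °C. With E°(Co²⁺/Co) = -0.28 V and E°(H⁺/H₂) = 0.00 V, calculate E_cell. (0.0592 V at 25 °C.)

0.30 V

The hydrogen couple is the cathode, so E°_cell = 0.28 V; n = 2.
[H⁺] = 10^(−0.96) = 0.11 M, and Q = [Co²⁺]·P(H₂) / [H⁺]^2 = 0.266.
E = E° − (0.0592/2) log Q = 0.28 − (0.0592/2)(-0.575) = 0.297 V.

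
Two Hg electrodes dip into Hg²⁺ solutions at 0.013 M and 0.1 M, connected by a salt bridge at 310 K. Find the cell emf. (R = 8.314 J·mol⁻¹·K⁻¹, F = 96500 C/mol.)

Both half-cells are Hg²⁺/Hg, so E°_cell = 0. The concentrated side is the cathode; the cell reaction moves Hg²⁺ from high to low concentration with n = 2.
Q = [Hg²⁺]_dilute/[Hg²⁺]_conc = 0.013/0.1 = 0.130.
E = 0 − (RT/nF) ln Q = −((8.314×310)/(2×96500))(-2.040) = 0.0272 V.

0.027 V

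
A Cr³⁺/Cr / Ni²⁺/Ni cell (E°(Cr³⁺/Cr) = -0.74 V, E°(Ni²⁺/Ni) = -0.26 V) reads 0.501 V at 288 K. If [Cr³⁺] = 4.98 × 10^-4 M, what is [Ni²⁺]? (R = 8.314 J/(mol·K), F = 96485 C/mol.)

From the Nernst equation, ln Q = nF(E° − E)/RT = 6×96485×(0.48 − 0.501)/(8.314×288) = -5.077, so Q = 0.00624.
With Q = [Cr³⁺]^2/[Ni²⁺]^3 and the known concentrations, [Ni²⁺]^3 in the denominator gives [Ni²⁺] = 0.034 M.

0.034 M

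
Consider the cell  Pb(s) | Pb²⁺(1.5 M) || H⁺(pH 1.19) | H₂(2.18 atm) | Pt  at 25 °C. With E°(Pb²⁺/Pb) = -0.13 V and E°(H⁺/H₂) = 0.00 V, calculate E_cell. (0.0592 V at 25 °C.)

0.044 V

The hydrogen couple is the cathode, so E°_cell = 0.13 V; n = 2.
[H⁺] = 10^(−1.19) = 0.065 M, and Q = [Pb²⁺]·P(H₂) / [H⁺]^2 = 784.
E = E° − (0.0592/2) log Q = 0.13 − (0.0592/2)(2.895) = 0.044 V.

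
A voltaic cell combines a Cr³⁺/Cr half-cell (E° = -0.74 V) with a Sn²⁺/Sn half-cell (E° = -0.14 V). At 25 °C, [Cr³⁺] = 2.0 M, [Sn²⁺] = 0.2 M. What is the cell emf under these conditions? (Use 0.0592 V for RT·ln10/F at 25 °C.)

The Sn²⁺/Sn couple has the higher reduction potential and acts as the cathode, so E°_cell = -0.14 − (-0.74) = 0.60 V.
Balancing electrons gives n = 6; the reaction quotient is Q = [Cr³⁺]^2/[Sn²⁺]^3 = 500.
At 25 °C, E = E° − (0.0592/n) log Q = 0.60 − (0.0592/6)(2.699) = 0.600 − 0.027 = 0.573 V.

0.573 V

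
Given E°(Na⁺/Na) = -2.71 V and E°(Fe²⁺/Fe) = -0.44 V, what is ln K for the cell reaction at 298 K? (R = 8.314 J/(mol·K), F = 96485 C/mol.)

E°_cell = -0.44 − (-2.71) = 2.27 V, with n = 2 electrons transferred.
At equilibrium E = 0, so the Nernst equation gives ln K = nFE°/RT = (2)(96485)(2.27)/((8.314)(298)) = 176.80.

ln K = 176.8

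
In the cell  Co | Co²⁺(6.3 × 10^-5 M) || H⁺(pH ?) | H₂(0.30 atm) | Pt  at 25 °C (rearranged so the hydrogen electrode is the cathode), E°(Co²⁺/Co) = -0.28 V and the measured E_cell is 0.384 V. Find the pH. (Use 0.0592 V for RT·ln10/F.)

pH = 0.61

E°_cell = 0.28 V and n = 2.
log Q = n(E° − E)/0.0592 = 2×(0.28 − 0.384)/0.0592 = -3.514.
With Q = [Co²⁺]·P(H₂) / [H⁺]^2, solving for [H⁺] gives log[H⁺] = -0.605, so pH = 0.61.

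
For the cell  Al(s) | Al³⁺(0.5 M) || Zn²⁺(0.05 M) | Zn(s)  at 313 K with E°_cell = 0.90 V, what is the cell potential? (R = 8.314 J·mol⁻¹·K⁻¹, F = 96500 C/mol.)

0.866 V

Balancing electrons gives n = 6; the reaction quotient is Q = [Al³⁺]^2/[Zn²⁺]^3 = 2000.
E = E° − (RT/nF) ln Q = 0.90 − (8.314×313)/(6×96500) × (7.601) = 0.900 − 0.034 = 0.866 V.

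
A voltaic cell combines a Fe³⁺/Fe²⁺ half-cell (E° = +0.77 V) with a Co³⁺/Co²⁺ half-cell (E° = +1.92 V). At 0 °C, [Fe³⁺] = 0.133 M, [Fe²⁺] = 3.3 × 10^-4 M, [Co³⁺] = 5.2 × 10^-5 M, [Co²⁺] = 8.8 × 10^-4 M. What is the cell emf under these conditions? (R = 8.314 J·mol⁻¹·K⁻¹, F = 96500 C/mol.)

The Co³⁺/Co²⁺ couple has the higher reduction potential and acts as the cathode, so E°_cell = +1.92 − (+0.77) = 1.15 V.
Balancing electrons gives n = 1; the reaction quotient is Q = [Fe³⁺]·[Co²⁺]/([Fe²⁺]·[Co³⁺]) = 6820.
E = E° − (RT/nF) ln Q = 1.15 − (8.314×273)/(1×96500) × (8.828) = 1.150 − 0.208 = 0.942 V.

0.942 V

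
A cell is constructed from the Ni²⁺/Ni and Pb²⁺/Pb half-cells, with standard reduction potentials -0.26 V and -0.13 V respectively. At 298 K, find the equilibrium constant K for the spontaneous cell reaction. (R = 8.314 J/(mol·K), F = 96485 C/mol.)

E°_cell = -0.13 − (-0.26) = 0.13 V, with n = 2 electrons transferred.
At equilibrium E = 0, so the Nernst equation gives ln K = nFE°/RT = (2)(96485)(0.13)/((8.314)(298)) = 10.13.
K = e^10.13 = 2.5 × 10^4.

2.5 × 10^4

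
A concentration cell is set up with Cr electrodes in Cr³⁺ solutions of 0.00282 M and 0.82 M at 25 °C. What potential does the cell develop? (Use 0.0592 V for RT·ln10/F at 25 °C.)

Both half-cells are Cr³⁺/Cr, so E°_cell = 0. The concentrated side is the cathode; the cell reaction moves Cr³⁺ from high to low concentration with n = 3.
Q = [Cr³⁺]_dilute/[Cr³⁺]_conc = 0.00282/0.82 = 0.00344.
E = 0 − (0.0592/3) log Q = −(0.0592/3)(-2.464) = 0.0486 V.

0.049 V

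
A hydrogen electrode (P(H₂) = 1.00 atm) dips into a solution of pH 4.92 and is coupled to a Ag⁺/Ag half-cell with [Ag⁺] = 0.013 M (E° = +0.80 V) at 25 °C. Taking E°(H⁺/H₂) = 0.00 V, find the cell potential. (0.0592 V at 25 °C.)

The Ag⁺/Ag couple is the cathode, so E°_cell = 0.80 V; n = 2.
[H⁺] = 10^(−4.92) = 1.2 × 10^-5 M, and Q = [H⁺]^2 / ([Ag⁺]^2·P(H₂)) = 8.55 × 10^-7.
E = E° − (0.0592/2) log Q = 0.80 − (0.0592/2)(-6.068) = 0.980 V.

0.98 V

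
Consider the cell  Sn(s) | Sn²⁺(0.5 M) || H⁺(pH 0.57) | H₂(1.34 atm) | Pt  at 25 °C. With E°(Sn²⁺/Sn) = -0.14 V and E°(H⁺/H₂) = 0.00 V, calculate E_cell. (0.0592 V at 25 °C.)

0.11 V

The hydrogen couple is the cathode, so E°_cell = 0.14 V; n = 2.
[H⁺] = 10^(−0.57) = 0.27 M, and Q = [Sn²⁺]·P(H₂) / [H⁺]^2 = 9.25.
E = E° − (0.0592/2) log Q = 0.14 − (0.0592/2)(0.966) = 0.111 V.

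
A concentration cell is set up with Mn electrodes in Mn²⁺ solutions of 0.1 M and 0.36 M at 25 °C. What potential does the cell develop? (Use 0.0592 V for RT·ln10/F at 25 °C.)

0.016 V

Both half-cells are Mn²⁺/Mn, so E°_cell = 0. The concentrated side is the cathode; the cell reaction moves Mn²⁺ from high to low concentration with n = 2.
Q = [Mn²⁺]_dilute/[Mn²⁺]_conc = 0.1/0.36 = 0.278.
E = 0 − (0.0592/2) log Q = −(0.0592/2)(-0.556) = 0.0165 V.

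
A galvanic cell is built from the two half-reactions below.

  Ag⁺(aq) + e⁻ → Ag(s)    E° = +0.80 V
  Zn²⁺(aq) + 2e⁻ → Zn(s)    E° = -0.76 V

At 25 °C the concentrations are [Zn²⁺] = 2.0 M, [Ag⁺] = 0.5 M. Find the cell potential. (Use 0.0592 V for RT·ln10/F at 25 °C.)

The Ag⁺/Ag couple has the higher reduction potential and acts as the cathode, so E°_cell = +0.80 − (-0.76) = 1.56 V.
Balancing electrons gives n = 2; the reaction quotient is Q = [Zn²⁺]/[Ag⁺]^2 = 8.00.
At 25 °C, E = E° − (0.0592/n) log Q = 1.56 − (0.0592/2)(0.903) = 1.560 − 0.027 = 1.533 V.

1.53 V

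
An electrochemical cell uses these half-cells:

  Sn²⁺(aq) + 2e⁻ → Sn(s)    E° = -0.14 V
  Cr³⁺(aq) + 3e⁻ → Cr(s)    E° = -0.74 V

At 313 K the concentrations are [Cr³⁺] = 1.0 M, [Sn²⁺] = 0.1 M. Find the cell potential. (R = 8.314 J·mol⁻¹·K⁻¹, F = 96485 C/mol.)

0.569 V

The Sn²⁺/Sn couple has the higher reduction potential and acts as the cathode, so E°_cell = -0.14 − (-0.74) = 0.60 V.
Balancing electrons gives n = 6; the reaction quotient is Q = [Cr³⁺]^2/[Sn²⁺]^3 = 1000.
E = E° − (RT/nF) ln Q = 0.60 − (8.314×313)/(6×96485) × (6.908) = 0.600 − 0.031 = 0.569 V.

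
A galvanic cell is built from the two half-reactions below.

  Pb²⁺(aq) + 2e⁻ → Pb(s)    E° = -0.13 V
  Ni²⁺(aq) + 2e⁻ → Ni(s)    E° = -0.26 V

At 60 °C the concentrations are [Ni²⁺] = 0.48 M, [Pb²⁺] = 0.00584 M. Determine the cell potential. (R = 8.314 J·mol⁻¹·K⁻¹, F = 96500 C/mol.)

0.067 V

The Pb²⁺/Pb couple has the higher reduction potential and acts as the cathode, so E°_cell = -0.13 − (-0.26) = 0.13 V.
Balancing electrons gives n = 2; the reaction quotient is Q = [Ni²⁺]/[Pb²⁺] = 82.2.
E = E° − (RT/nF) ln Q = 0.13 − (8.314×333)/(2×96500) × (4.409) = 0.130 − 0.063 = 0.067 V.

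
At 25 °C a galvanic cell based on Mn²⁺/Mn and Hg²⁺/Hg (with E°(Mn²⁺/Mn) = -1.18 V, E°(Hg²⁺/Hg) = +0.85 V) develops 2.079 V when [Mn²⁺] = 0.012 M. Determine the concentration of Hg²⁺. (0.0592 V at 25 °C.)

0.54 M

From the Nernst equation, log Q = n(E° − E)/0.0592 = 2(2.03 − 2.079)/0.0592 = -1.655, so Q = 0.0221.
With Q = [Mn²⁺]/[Hg²⁺] and the known concentrations, [Hg²⁺] in the denominator gives [Hg²⁺] = 0.54 M.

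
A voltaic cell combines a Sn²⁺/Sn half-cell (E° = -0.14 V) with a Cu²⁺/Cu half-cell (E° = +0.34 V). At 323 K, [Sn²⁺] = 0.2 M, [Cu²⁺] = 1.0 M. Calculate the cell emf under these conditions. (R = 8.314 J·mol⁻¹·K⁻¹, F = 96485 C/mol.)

The Cu²⁺/Cu couple has the higher reduction potential and acts as the cathode, so E°_cell = +0.34 − (-0.14) = 0.48 V.
Balancing electrons gives n = 2; the reaction quotient is Q = [Sn²⁺]/[Cu²⁺] = 0.200.
E = E° − (RT/nF) ln Q = 0.48 − (8.314×323)/(2×96485) × (-1.609) = 0.480 + 0.022 = 0.502 V.

0.502 V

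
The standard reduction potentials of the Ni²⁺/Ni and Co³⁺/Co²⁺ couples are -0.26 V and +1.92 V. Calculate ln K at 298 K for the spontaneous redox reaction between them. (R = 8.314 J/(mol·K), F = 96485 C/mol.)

E°_cell = +1.92 − (-0.26) = 2.18 V, with n = 2 electrons transferred.
At equilibrium E = 0, so the Nernst equation gives ln K = nFE°/RT = (2)(96485)(2.18)/((8.314)(298)) = 169.79.

ln K = 169.8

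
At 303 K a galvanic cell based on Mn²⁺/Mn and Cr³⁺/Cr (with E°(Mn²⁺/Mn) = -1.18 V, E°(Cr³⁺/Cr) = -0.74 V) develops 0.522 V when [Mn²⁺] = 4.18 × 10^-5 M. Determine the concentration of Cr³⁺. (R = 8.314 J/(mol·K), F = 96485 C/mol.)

From the Nernst equation, ln Q = nF(E° − E)/RT = 6×96485×(0.44 − 0.522)/(8.314×303) = -18.844, so Q = 6.55 × 10^-9.
With Q = [Mn²⁺]^3/[Cr³⁺]^2 and the known concentrations, [Cr³⁺]^2 in the denominator gives [Cr³⁺] = 0.0033 M.

0.0033 M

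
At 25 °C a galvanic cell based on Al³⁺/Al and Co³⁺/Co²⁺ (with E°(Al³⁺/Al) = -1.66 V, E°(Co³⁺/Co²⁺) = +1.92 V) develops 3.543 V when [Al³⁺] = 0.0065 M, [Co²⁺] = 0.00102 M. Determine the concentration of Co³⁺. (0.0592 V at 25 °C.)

4.5 × 10^-5 M

From the Nernst equation, log Q = n(E° − E)/0.0592 = 3(3.58 − 3.543)/0.0592 = 1.875, so Q = 75.0.
With Q = [Al³⁺]·[Co²⁺]^3/[Co³⁺]^3 and the known concentrations, [Co³⁺]^3 in the denominator gives [Co³⁺] = 4.5 × 10^-5 M.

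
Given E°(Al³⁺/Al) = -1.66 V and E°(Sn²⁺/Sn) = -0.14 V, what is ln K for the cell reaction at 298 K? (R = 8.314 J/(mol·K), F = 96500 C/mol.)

ln K = 355.2

E°_cell = -0.14 − (-1.66) = 1.52 V, with n = 6 electrons transferred.
At equilibrium E = 0, so the Nernst equation gives ln K = nFE°/RT = (6)(96500)(1.52)/((8.314)(298)) = 355.22.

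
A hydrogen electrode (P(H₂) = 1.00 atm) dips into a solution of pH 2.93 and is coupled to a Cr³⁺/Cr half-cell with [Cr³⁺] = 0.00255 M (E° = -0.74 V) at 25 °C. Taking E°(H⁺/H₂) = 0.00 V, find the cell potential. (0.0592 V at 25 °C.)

The hydrogen couple is the cathode, so E°_cell = 0.74 V; n = 6.
[H⁺] = 10^(−2.93) = 0.0012 M, and Q = [Cr³⁺]^2·P(H₂)^3 / [H⁺]^6 = 2.47 × 10^12.
E = E° − (0.0592/6) log Q = 0.74 − (0.0592/6)(12.393) = 0.618 V.

0.62 V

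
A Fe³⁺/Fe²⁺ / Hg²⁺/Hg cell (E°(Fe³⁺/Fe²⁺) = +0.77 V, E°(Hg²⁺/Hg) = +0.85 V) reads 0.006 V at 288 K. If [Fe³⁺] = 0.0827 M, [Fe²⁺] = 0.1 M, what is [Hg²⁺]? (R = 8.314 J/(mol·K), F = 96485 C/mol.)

0.0018 M

From the Nernst equation, ln Q = nF(E° − E)/RT = 2×96485×(0.08 − 0.006)/(8.314×288) = 5.964, so Q = 389.
With Q = [Fe³⁺]^2/([Fe²⁺]^2·[Hg²⁺]) and the known concentrations, [Hg²⁺] in the denominator gives [Hg²⁺] = 0.0018 M.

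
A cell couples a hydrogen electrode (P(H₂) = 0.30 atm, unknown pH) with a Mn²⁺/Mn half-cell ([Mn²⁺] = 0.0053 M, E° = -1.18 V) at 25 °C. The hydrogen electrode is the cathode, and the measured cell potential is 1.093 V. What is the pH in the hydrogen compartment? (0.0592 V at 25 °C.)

pH = 2.87

E°_cell = 1.18 V and n = 2.
log Q = n(E° − E)/0.0592 = 2×(1.18 − 1.093)/0.0592 = 2.939.
With Q = [Mn²⁺]·P(H₂) / [H⁺]^2, solving for [H⁺] gives log[H⁺] = -2.869, so pH = 2.87.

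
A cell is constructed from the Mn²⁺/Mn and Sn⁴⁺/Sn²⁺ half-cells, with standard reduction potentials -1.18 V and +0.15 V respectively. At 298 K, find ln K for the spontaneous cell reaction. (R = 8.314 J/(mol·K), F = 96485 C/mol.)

E°_cell = +0.15 − (-1.18) = 1.33 V, with n = 2 electrons transferred.
At equilibrium E = 0, so the Nernst equation gives ln K = nFE°/RT = (2)(96485)(1.33)/((8.314)(298)) = 103.59.

ln K = 103.6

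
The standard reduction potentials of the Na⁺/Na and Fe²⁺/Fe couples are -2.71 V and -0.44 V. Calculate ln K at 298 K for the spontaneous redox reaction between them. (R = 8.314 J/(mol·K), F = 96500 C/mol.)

E°_cell = -0.44 − (-2.71) = 2.27 V, with n = 2 electrons transferred.
At equilibrium E = 0, so the Nernst equation gives ln K = nFE°/RT = (2)(96500)(2.27)/((8.314)(298)) = 176.83.

ln K = 176.8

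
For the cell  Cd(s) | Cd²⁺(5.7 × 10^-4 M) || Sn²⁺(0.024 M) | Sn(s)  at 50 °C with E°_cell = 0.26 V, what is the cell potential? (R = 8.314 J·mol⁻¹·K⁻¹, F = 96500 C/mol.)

Balancing electrons gives n = 2; the reaction quotient is Q = [Cd²⁺]/[Sn²⁺] = 0.0238.
E = E° − (RT/nF) ln Q = 0.26 − (8.314×323)/(2×96500) × (-3.740) = 0.260 + 0.052 = 0.312 V.

0.312 V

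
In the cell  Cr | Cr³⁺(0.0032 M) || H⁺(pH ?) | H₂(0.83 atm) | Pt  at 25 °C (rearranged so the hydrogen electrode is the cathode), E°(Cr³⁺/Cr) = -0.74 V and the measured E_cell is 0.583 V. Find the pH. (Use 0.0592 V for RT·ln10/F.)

E°_cell = 0.74 V and n = 6.
log Q = n(E° − E)/0.0592 = 6×(0.74 − 0.583)/0.0592 = 15.912.
With Q = [Cr³⁺]^2·P(H₂)^3 / [H⁺]^6, solving for [H⁺] gives log[H⁺] = -3.524, so pH = 3.52.

pH = 3.52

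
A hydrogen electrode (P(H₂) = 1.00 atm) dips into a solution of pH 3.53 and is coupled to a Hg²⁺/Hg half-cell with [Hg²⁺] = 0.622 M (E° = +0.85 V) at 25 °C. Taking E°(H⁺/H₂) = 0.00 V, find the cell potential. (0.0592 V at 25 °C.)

1.05 V

The Hg²⁺/Hg couple is the cathode, so E°_cell = 0.85 V; n = 2.
[H⁺] = 10^(−3.53) = 3 × 10^-4 M, and Q = [H⁺]^2 / ([Hg²⁺]·P(H₂)) = 1.4 × 10^-7.
E = E° − (0.0592/2) log Q = 0.85 − (0.0592/2)(-6.854) = 1.053 V.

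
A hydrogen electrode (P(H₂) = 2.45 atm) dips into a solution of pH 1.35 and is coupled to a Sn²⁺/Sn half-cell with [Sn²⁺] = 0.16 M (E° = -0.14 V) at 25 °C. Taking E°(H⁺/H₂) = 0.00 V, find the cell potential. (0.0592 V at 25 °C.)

0.072 V

The hydrogen couple is the cathode, so E°_cell = 0.14 V; n = 2.
[H⁺] = 10^(−1.35) = 0.045 M, and Q = [Sn²⁺]·P(H₂) / [H⁺]^2 = 196.
E = E° − (0.0592/2) log Q = 0.14 − (0.0592/2)(2.293) = 0.072 V.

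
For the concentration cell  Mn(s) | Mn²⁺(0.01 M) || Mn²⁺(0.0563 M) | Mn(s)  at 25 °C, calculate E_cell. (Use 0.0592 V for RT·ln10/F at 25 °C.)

0.022 V

Both half-cells are Mn²⁺/Mn, so E°_cell = 0. The concentrated side is the cathode; the cell reaction moves Mn²⁺ from high to low concentration with n = 2.
Q = [Mn²⁺]_dilute/[Mn²⁺]_conc = 0.01/0.0563 = 0.178.
E = 0 − (0.0592/2) log Q = −(0.0592/2)(-0.751) = 0.0222 V.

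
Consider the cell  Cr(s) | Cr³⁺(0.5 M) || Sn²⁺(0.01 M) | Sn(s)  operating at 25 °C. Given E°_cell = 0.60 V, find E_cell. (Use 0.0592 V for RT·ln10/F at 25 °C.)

0.547 V

Balancing electrons gives n = 6; the reaction quotient is Q = [Cr³⁺]^2/[Sn²⁺]^3 = 2.5 × 10^5.
At 25 °C, E = E° − (0.0592/n) log Q = 0.60 − (0.0592/6)(5.398) = 0.600 − 0.053 = 0.547 V.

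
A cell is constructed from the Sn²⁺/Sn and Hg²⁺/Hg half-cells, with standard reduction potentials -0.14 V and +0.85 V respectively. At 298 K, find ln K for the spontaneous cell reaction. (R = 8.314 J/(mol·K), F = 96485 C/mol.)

E°_cell = +0.85 − (-0.14) = 0.99 V, with n = 2 electrons transferred.
At equilibrium E = 0, so the Nernst equation gives ln K = nFE°/RT = (2)(96485)(0.99)/((8.314)(298)) = 77.11.

ln K = 77.1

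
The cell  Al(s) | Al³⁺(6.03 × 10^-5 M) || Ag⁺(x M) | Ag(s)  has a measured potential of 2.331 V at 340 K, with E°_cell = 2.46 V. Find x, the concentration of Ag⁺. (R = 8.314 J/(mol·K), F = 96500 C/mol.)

4.8 × 10^-4 M

From the Nernst equation, ln Q = nF(E° − E)/RT = 3×96500×(2.46 − 2.331)/(8.314×340) = 13.211, so Q = 5.47 × 10^5.
With Q = [Al³⁺]/[Ag⁺]^3 and the known concentrations, [Ag⁺]^3 in the denominator gives [Ag⁺] = 4.8 × 10^-4 M.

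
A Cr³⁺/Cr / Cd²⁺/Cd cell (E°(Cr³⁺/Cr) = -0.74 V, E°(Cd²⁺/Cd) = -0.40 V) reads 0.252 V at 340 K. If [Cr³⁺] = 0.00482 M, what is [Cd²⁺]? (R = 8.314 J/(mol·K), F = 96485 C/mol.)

From the Nernst equation, ln Q = nF(E° − E)/RT = 6×96485×(0.34 − 0.252)/(8.314×340) = 18.022, so Q = 6.71 × 10^7.
With Q = [Cr³⁺]^2/[Cd²⁺]^3 and the known concentrations, [Cd²⁺]^3 in the denominator gives [Cd²⁺] = 7 × 10^-5 M.

7 × 10^-5 M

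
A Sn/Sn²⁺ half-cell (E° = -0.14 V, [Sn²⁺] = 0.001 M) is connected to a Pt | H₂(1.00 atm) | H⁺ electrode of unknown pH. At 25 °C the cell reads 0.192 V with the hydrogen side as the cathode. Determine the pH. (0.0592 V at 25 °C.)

E°_cell = 0.14 V and n = 2.
log Q = n(E° − E)/0.0592 = 2×(0.14 − 0.192)/0.0592 = -1.757.
With Q = [Sn²⁺]·P(H₂) / [H⁺]^2, solving for [H⁺] gives log[H⁺] = -0.622, so pH = 0.62.

pH = 0.62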